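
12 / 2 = 6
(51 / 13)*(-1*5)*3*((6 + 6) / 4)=-2295 / 13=-176.54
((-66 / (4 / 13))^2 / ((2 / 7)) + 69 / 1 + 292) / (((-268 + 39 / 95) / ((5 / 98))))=-30.77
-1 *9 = -9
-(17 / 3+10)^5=-229345007 / 243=-943806.61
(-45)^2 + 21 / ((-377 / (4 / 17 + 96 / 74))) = 480174081 / 237133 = 2024.91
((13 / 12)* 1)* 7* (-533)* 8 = -97006 / 3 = -32335.33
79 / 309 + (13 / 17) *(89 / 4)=362885 / 21012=17.27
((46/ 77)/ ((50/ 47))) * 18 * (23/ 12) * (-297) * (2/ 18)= -223767/ 350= -639.33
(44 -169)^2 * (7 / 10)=21875 / 2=10937.50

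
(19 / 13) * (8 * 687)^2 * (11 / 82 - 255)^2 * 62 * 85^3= 2386088437943105792532000 / 21853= 109188140664581787055.87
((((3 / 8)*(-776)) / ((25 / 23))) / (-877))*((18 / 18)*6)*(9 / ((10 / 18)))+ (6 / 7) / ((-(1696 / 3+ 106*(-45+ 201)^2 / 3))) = 29387701801791 / 990417148000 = 29.67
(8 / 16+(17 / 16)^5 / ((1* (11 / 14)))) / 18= 12822583 / 103809024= 0.12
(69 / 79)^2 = 4761 / 6241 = 0.76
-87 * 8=-696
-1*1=-1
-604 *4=-2416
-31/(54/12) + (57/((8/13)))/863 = -421379/62136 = -6.78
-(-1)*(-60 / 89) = -0.67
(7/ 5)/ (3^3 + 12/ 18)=21/ 415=0.05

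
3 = 3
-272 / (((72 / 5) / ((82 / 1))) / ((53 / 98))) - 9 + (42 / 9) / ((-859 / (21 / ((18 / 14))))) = -320766175 / 378819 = -846.75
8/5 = 1.60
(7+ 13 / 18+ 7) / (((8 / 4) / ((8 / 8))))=265 / 36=7.36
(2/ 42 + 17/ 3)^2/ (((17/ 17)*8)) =200/ 49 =4.08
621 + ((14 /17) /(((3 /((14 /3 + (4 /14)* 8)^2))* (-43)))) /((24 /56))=36727399 /59211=620.28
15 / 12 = 1.25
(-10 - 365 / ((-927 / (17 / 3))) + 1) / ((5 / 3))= -18824 / 4635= -4.06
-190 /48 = -95 /24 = -3.96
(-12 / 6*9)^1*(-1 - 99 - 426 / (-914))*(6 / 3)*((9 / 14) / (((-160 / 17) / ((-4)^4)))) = -1002169584 / 15995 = -62655.18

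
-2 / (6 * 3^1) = -1 / 9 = -0.11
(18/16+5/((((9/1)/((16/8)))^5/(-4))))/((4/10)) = 2631605/944784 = 2.79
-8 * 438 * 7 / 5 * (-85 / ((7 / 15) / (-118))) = -105435360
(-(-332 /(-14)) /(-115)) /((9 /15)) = 0.34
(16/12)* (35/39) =140/117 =1.20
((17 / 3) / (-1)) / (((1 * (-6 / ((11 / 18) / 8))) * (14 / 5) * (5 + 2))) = 935 / 254016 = 0.00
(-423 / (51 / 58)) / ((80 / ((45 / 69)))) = -12267 / 3128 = -3.92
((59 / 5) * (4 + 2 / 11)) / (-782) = -59 / 935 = -0.06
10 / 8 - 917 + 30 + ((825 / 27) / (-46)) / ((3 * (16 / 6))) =-2933879 / 3312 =-885.83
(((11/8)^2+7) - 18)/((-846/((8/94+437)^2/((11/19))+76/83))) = 35272520970641/9927139968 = 3553.14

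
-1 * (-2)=2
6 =6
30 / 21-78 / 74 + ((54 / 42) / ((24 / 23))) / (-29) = 19951 / 60088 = 0.33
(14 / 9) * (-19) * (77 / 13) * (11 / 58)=-112651 / 3393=-33.20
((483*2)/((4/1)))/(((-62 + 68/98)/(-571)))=13513857/6008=2249.31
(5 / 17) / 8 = 5 / 136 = 0.04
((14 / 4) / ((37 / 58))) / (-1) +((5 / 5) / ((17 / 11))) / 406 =-1400699 / 255374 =-5.48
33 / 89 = 0.37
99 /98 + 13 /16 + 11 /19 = 35775 /14896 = 2.40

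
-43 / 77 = -0.56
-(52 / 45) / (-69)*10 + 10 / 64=6433 / 19872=0.32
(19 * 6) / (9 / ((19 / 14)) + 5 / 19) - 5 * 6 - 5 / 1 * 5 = -5039 / 131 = -38.47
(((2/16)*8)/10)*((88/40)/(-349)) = -11/17450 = -0.00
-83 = -83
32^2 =1024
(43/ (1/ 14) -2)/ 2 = 300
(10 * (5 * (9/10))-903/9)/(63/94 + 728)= -15604/205485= -0.08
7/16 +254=4071/16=254.44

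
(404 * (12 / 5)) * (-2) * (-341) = 3306336 / 5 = 661267.20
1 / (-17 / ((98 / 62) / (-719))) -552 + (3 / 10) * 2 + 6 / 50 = -5222177741 / 9472825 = -551.28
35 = 35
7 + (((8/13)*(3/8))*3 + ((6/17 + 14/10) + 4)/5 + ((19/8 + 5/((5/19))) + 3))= 1468231/44200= 33.22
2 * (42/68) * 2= 42/17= 2.47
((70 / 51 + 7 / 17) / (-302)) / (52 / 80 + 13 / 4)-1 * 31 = -716228 / 23103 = -31.00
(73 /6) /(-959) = -0.01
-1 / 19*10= -10 / 19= -0.53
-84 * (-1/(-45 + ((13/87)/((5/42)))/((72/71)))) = -438480/228439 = -1.92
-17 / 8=-2.12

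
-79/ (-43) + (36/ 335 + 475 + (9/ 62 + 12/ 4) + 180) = 589532831/ 893110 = 660.09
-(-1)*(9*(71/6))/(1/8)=852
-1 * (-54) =54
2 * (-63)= -126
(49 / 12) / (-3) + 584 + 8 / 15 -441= 25591 / 180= 142.17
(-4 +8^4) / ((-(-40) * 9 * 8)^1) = 341 / 240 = 1.42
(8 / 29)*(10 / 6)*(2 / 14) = 40 / 609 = 0.07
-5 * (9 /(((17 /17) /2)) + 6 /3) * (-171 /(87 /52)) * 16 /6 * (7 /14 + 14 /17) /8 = 2223000 /493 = 4509.13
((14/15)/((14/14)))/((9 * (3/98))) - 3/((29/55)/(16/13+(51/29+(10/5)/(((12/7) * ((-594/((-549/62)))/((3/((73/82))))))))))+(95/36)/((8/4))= -1012844166421/80162067960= -12.63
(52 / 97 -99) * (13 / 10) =-124163 / 970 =-128.00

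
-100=-100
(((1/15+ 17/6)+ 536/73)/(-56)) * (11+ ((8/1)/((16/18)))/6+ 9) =-321511/81760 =-3.93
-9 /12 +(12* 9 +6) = 453 /4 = 113.25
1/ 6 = 0.17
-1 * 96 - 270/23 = -2478/23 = -107.74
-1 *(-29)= 29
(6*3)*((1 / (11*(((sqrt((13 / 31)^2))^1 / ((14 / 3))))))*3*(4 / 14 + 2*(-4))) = -60264 / 143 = -421.43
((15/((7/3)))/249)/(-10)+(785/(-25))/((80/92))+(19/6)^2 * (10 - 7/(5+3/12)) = 79681843/1568700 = 50.79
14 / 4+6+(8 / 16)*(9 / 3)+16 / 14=12.14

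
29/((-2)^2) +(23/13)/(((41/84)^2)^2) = 5645728409/146939572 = 38.42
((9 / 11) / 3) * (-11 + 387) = 1128 / 11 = 102.55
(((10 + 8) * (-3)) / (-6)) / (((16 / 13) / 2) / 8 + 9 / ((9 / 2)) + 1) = 117 / 40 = 2.92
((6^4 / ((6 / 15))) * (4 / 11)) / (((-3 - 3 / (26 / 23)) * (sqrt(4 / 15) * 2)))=-28080 * sqrt(15) / 539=-201.77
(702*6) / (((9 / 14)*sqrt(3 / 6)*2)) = 3276*sqrt(2) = 4632.96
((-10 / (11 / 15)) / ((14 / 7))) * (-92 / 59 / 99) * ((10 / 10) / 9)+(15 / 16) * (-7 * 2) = -13.11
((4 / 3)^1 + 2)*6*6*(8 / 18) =160 / 3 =53.33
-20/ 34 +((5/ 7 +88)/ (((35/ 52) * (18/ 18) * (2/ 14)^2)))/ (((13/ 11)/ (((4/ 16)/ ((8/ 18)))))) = 1044943/ 340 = 3073.36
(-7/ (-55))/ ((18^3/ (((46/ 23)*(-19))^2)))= 2527/ 80190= 0.03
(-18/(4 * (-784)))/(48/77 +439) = 99/7582624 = 0.00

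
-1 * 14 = -14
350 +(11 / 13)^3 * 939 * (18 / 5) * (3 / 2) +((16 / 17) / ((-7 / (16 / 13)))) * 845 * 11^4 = -2671761084833 / 1307215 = -2043857.43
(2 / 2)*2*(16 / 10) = 3.20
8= 8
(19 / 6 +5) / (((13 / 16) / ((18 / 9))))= 784 / 39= 20.10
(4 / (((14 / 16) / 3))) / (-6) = -16 / 7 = -2.29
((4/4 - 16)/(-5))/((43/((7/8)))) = 21/344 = 0.06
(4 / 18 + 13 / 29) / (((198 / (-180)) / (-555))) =323750 / 957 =338.30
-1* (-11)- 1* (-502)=513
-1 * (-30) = 30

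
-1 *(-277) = 277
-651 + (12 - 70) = -709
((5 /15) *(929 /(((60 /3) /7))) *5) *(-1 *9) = -19509 /4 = -4877.25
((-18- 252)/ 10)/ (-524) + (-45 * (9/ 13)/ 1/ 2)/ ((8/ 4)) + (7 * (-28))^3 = -12822812984/ 1703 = -7529543.74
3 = 3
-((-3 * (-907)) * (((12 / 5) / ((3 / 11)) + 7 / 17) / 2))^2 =-157066210.20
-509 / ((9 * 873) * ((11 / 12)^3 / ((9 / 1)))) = -97728 / 129107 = -0.76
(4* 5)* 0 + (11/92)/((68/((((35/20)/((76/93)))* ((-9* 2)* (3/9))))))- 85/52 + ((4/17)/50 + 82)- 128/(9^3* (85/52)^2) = 307480204689457/3830012035200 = 80.28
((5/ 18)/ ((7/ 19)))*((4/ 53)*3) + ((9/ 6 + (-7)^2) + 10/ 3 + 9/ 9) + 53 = 80139/ 742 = 108.00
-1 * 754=-754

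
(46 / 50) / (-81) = -23 / 2025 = -0.01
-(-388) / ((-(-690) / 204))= 13192 / 115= 114.71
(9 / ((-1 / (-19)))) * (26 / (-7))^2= 2359.10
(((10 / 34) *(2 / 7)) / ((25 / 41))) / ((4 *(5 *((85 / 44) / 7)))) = 902 / 36125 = 0.02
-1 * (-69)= 69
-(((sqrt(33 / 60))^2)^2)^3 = -1771561 / 64000000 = -0.03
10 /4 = 5 /2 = 2.50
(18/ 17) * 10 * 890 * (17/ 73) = 160200/ 73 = 2194.52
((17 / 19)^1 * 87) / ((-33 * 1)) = -493 / 209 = -2.36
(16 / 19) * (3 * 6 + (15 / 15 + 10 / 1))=464 / 19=24.42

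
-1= -1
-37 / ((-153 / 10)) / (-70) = -37 / 1071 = -0.03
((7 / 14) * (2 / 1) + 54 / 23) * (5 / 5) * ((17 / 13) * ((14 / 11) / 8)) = 833 / 1196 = 0.70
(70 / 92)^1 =35 / 46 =0.76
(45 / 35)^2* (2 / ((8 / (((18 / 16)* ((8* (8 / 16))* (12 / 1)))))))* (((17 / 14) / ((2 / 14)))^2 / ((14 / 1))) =115.17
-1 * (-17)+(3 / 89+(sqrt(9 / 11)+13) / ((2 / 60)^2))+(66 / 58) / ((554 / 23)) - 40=12491.16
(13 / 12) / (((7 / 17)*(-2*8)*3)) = -221 / 4032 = -0.05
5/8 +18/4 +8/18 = 401/72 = 5.57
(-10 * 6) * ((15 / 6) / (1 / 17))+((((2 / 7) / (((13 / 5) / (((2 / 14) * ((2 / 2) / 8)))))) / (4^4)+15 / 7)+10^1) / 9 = -4987362985 / 1956864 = -2548.65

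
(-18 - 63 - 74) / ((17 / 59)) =-9145 / 17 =-537.94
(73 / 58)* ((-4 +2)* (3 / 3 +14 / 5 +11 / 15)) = -4964 / 435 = -11.41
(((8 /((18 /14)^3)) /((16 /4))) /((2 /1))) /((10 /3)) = 343 /2430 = 0.14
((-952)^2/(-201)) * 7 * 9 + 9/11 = -284064.61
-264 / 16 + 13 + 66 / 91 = -505 / 182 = -2.77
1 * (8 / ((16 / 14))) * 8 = 56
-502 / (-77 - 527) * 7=1757 / 302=5.82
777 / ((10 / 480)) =37296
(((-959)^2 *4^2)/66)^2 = 54132041072704/1089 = 49708026696.70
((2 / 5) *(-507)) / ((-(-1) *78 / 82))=-1066 / 5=-213.20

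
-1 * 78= -78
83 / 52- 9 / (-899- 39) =39161 / 24388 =1.61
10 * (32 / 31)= 320 / 31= 10.32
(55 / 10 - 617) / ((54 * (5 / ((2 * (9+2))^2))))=-147983 / 135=-1096.17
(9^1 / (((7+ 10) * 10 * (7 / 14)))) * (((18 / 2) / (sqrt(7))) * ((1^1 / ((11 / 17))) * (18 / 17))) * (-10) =-2916 * sqrt(7) / 1309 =-5.89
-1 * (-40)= 40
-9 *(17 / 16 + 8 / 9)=-281 / 16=-17.56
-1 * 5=-5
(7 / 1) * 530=3710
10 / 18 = 5 / 9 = 0.56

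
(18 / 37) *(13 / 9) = 26 / 37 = 0.70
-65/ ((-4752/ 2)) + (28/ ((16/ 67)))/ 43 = 281381/ 102168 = 2.75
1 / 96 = 0.01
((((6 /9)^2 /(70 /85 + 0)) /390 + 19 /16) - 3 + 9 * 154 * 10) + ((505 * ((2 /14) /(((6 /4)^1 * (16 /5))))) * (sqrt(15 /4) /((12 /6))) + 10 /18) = 2525 * sqrt(15) /672 + 2724074807 /196560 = 13873.30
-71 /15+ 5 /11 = -706 /165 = -4.28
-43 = -43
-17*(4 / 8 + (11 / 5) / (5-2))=-629 / 30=-20.97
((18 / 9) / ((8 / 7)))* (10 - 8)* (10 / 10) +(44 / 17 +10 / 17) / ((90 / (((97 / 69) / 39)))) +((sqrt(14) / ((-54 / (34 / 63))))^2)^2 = 30406568003130367 / 8684429304038670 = 3.50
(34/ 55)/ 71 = 34/ 3905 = 0.01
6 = 6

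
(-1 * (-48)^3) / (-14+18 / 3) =-13824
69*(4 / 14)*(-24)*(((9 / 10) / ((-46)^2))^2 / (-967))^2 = -59049 / 3565872601098956960000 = -0.00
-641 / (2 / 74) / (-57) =23717 / 57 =416.09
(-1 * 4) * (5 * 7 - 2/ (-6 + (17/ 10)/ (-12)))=-104140/ 737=-141.30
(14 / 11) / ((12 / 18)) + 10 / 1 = 131 / 11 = 11.91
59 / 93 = 0.63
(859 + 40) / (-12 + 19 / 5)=-4495 / 41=-109.63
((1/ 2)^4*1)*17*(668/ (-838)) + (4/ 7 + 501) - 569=-1602017/ 23464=-68.28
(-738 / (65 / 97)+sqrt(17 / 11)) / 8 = -35793 / 260+sqrt(187) / 88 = -137.51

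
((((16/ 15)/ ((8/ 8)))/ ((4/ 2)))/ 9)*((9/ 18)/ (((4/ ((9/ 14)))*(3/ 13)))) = 13/ 630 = 0.02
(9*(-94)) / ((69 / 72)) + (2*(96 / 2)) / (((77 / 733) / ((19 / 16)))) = 202.44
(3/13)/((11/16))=48/143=0.34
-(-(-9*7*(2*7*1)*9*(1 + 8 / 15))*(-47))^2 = -8181464826276 / 25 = -327258593051.04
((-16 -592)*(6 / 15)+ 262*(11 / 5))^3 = 4624076296 / 125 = 36992610.37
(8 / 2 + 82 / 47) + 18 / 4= 963 / 94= 10.24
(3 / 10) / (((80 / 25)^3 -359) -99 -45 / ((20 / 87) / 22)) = -25 / 394311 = -0.00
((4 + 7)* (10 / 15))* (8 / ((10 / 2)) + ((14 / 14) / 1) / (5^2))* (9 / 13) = 8.33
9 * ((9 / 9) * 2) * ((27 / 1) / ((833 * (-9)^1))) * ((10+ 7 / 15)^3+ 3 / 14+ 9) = -3212581 / 42875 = -74.93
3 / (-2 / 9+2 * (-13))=-0.11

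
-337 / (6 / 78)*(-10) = 43810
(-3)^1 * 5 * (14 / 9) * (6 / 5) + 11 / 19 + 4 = -445 / 19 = -23.42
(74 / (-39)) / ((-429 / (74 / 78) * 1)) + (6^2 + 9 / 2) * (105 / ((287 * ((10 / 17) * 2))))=2696412743 / 214022952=12.60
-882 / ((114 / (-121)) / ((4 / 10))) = 35574 / 95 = 374.46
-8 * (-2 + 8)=-48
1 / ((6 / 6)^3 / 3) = 3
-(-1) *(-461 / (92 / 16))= -80.17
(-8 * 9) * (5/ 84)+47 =299/ 7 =42.71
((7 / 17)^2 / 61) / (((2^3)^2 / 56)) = 343 / 141032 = 0.00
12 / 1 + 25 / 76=937 / 76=12.33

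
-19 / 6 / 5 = -0.63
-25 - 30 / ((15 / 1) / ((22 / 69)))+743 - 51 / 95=4698791 / 6555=716.83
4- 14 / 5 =1.20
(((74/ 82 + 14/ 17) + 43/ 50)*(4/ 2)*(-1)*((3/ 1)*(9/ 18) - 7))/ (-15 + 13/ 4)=-1982662/ 818975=-2.42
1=1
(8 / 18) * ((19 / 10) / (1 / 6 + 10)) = 76 / 915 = 0.08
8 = 8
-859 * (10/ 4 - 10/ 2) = 4295/ 2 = 2147.50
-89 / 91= -0.98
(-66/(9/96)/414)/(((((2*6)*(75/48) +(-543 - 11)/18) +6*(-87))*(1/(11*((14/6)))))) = 108416/1326525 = 0.08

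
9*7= 63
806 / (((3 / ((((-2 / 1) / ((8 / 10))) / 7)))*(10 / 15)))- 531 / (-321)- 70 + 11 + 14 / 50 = -200.99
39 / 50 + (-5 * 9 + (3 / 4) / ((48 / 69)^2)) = -42.67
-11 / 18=-0.61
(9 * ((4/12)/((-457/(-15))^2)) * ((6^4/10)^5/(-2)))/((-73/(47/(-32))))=-2265461455292928/1905747125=-1188752.39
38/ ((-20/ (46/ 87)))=-437/ 435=-1.00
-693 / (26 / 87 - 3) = 60291 / 235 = 256.56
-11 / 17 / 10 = -11 / 170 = -0.06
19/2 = 9.50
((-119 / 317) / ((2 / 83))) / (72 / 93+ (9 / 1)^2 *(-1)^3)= 306187 / 1576758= 0.19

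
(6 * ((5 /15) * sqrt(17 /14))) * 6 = 6 * sqrt(238) /7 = 13.22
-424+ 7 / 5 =-2113 / 5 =-422.60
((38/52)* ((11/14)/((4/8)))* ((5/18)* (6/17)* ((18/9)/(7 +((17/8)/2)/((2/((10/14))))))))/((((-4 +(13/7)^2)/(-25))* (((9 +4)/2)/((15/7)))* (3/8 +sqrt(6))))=0.16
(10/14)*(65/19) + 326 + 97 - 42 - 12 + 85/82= 4062269/10906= 372.48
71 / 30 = 2.37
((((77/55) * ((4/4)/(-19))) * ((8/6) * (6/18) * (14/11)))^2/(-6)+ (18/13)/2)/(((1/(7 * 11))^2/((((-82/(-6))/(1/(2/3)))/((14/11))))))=7536579374863/256589775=29372.10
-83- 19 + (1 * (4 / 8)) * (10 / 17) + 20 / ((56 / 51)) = -19871 / 238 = -83.49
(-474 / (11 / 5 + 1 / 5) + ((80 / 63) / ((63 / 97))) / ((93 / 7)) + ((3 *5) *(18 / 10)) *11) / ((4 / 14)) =10508989 / 30132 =348.77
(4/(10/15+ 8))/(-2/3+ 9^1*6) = 9/1040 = 0.01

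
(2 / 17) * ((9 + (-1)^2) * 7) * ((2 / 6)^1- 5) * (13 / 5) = -5096 / 51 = -99.92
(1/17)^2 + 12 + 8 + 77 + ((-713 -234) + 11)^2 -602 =253045800/289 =875591.00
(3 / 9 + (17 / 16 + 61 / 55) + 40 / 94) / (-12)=-363611 / 1488960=-0.24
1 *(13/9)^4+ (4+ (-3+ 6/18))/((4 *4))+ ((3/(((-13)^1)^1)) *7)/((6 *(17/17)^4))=1421749/341172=4.17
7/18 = 0.39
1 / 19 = 0.05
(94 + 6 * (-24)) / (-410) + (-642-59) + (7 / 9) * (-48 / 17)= -1470128 / 2091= -703.07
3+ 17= 20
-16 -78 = -94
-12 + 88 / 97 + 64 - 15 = 3677 / 97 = 37.91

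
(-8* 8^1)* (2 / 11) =-11.64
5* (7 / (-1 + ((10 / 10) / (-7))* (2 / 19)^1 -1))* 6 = -13965 / 134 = -104.22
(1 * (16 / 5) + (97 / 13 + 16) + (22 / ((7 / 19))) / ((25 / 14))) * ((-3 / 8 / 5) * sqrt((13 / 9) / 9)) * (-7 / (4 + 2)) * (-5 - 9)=-319039 * sqrt(13) / 39000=-29.50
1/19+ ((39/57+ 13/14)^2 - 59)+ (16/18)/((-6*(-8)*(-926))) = -12459873007/221130189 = -56.35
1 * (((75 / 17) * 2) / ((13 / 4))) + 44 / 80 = 14431 / 4420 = 3.26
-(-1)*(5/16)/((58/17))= 85/928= 0.09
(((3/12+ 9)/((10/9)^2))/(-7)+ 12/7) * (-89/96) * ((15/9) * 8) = -53489/6720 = -7.96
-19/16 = -1.19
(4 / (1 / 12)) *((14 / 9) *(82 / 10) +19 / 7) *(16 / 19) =1247488 / 1995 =625.31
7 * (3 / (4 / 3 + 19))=63 / 61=1.03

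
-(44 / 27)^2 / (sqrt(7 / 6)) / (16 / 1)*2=-242*sqrt(42) / 5103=-0.31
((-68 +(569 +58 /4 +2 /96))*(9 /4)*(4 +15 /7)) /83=456015 /5312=85.85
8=8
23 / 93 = 0.25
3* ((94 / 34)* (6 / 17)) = 846 / 289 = 2.93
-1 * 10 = -10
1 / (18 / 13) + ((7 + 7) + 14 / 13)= 3697 / 234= 15.80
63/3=21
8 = 8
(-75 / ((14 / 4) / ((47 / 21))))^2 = 5522500 / 2401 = 2300.08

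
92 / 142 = 46 / 71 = 0.65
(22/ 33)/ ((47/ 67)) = 134/ 141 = 0.95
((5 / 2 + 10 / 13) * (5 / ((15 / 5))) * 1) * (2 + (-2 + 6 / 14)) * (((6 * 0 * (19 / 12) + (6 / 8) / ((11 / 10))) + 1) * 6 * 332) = 7831050 / 1001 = 7823.23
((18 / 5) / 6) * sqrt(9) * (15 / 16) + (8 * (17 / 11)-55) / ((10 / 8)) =-28531 / 880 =-32.42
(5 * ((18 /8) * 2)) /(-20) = -9 /8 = -1.12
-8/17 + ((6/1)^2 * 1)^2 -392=15360/17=903.53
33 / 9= 11 / 3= 3.67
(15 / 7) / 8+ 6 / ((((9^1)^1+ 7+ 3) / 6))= 2301 / 1064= 2.16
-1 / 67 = -0.01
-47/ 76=-0.62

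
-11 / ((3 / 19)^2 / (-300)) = 397100 / 3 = 132366.67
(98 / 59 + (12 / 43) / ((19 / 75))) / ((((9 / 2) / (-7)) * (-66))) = 84742 / 1301481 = 0.07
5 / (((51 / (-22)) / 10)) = -1100 / 51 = -21.57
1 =1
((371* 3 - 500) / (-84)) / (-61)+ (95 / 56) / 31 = 7913 / 45384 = 0.17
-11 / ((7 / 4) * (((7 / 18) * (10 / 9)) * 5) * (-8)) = 891 / 2450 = 0.36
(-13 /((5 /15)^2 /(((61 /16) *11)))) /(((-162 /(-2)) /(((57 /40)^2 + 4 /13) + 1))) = -202.22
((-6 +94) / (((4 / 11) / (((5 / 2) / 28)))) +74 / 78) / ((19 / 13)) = 24631 / 1596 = 15.43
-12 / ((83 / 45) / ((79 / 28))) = -18.36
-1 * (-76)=76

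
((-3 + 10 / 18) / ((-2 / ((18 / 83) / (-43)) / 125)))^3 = -20796875000 / 45461069009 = -0.46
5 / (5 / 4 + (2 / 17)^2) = 5780 / 1461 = 3.96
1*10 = 10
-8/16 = -1/2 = -0.50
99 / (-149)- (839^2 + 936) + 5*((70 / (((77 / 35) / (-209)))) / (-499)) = -52401917958 / 74351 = -704791.03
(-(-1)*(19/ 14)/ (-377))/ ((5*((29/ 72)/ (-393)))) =268812/ 382655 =0.70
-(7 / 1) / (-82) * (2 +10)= 42 / 41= 1.02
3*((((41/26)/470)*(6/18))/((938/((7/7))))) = 0.00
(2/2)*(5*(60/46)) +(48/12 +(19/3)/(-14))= 9727/966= 10.07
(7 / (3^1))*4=28 / 3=9.33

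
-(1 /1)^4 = -1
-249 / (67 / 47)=-11703 / 67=-174.67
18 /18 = 1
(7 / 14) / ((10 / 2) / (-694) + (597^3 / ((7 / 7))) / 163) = 0.00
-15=-15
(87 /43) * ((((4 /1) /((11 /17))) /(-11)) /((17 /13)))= -4524 /5203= -0.87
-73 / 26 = -2.81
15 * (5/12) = 25/4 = 6.25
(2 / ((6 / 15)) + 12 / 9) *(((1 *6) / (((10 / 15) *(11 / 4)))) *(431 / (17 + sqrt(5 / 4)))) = 6682224 / 12661 - 196536 *sqrt(5) / 12661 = 493.07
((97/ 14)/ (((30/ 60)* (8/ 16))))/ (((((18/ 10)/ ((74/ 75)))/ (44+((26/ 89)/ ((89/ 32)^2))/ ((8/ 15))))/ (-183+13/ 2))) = -78722563523704/ 666195705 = -118167.32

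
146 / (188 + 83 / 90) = 13140 / 17003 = 0.77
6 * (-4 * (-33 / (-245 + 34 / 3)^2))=7128 / 491401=0.01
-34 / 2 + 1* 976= 959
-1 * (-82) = 82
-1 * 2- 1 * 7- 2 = -11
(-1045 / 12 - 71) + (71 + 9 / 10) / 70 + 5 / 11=-1808749 / 11550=-156.60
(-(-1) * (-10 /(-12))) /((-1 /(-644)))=1610 /3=536.67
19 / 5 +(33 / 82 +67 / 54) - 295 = -1602697 / 5535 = -289.56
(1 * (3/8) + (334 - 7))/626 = 2619/5008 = 0.52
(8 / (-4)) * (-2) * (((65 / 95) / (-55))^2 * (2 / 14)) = 676 / 7644175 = 0.00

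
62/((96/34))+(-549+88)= -10537/24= -439.04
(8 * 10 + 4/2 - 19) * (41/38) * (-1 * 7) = -18081/38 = -475.82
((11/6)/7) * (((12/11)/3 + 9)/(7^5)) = 103/705894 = 0.00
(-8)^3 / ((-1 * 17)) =512 / 17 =30.12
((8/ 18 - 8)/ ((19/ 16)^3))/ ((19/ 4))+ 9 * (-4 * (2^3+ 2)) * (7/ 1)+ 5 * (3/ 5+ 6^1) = -2487.95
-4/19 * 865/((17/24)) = -83040/323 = -257.09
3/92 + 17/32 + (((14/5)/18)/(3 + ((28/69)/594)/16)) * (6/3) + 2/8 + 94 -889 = -1437263422931/1809967520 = -794.08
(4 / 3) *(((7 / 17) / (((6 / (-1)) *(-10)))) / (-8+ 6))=-0.00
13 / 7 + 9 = 76 / 7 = 10.86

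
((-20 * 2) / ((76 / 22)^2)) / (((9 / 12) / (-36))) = 58080 / 361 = 160.89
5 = 5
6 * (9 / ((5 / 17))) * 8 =1468.80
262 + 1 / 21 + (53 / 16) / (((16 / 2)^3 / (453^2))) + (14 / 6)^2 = 823244435 / 516096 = 1595.14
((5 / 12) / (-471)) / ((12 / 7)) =-35 / 67824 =-0.00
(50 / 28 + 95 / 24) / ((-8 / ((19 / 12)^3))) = -6618935 / 2322432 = -2.85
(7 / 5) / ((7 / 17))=17 / 5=3.40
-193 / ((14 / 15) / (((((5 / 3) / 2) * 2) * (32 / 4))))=-19300 / 7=-2757.14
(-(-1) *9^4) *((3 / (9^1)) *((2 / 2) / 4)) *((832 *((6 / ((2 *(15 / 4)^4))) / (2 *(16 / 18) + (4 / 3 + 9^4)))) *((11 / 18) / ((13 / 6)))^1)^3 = 4390349929709568 / 50337929904671142578125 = 0.00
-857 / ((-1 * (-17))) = -857 / 17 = -50.41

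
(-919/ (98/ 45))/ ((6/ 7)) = -13785/ 28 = -492.32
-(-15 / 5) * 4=12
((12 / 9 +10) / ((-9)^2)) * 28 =952 / 243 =3.92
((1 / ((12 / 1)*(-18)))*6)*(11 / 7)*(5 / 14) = -55 / 3528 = -0.02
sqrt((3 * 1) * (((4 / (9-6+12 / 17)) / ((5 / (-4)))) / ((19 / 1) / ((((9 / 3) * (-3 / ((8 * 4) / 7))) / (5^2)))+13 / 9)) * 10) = 4 * sqrt(1541118) / 15109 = 0.33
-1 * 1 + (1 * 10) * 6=59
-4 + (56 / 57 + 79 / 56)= -5129 / 3192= -1.61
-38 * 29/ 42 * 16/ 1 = -419.81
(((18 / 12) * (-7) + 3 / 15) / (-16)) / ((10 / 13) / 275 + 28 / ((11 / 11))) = 14729 / 640704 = 0.02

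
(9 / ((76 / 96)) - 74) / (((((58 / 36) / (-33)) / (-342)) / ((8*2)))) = -203575680 / 29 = -7019851.03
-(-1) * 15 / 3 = 5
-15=-15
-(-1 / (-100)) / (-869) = 1 / 86900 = 0.00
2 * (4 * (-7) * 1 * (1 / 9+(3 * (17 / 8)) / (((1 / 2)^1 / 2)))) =-12908 / 9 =-1434.22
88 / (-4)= -22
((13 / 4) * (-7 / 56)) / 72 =-13 / 2304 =-0.01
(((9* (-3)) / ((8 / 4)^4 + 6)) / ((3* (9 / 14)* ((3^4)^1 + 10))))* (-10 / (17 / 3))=30 / 2431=0.01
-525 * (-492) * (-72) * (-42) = 781099200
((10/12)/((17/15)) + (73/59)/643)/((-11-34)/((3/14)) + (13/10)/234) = -85581630/24377671271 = -0.00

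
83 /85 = 0.98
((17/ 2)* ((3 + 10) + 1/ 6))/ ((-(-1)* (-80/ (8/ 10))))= -1343/ 1200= -1.12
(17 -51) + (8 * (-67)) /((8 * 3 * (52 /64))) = -2398 /39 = -61.49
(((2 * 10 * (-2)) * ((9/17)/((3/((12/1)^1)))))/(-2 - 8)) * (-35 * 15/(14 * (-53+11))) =900/119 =7.56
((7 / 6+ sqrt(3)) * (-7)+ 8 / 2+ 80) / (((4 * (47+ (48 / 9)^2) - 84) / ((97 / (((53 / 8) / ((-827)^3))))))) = -2139699917589 / 742+ 493776904059 * sqrt(3) / 1855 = -2422643185.20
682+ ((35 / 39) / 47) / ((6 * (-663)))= 4972921633 / 7291674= 682.00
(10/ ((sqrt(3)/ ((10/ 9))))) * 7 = 700 * sqrt(3)/ 27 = 44.91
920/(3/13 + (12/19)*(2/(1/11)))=227240/3489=65.13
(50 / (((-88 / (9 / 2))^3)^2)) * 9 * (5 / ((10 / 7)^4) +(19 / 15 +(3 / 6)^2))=25992247869 / 1188874462167040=0.00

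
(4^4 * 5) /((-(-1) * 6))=640 /3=213.33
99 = 99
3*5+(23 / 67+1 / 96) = 98755 / 6432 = 15.35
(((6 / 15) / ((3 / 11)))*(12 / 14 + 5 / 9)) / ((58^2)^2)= 979 / 5347044360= 0.00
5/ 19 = 0.26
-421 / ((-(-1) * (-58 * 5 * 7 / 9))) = 3789 / 2030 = 1.87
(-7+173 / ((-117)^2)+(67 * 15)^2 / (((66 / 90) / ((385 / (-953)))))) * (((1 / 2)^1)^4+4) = -36294315362875 / 16056144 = -2260462.75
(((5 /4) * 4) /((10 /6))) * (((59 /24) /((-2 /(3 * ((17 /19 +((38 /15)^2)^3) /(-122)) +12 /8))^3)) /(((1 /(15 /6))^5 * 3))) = 636824725731563441896181015289103 /167544583445563897500000000000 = 3800.93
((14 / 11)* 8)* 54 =6048 / 11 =549.82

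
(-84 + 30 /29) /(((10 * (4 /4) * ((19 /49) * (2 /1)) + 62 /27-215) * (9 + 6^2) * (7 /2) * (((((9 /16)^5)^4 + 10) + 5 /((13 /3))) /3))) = 4764410505024202787133931388928 /6891929922592144277659620713856895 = 0.00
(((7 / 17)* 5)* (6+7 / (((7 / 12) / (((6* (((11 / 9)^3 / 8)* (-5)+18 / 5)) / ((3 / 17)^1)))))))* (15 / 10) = 8583449 / 2754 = 3116.72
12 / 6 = 2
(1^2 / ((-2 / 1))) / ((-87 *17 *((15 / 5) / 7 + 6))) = 7 / 133110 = 0.00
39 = 39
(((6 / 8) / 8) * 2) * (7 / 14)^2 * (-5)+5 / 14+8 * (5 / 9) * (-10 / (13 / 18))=-357685 / 5824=-61.42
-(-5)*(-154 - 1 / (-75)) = -11549 / 15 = -769.93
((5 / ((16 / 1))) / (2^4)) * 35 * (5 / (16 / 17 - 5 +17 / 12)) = -6375 / 4928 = -1.29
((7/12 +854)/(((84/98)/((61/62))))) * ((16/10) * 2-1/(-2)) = 32403749/8928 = 3629.45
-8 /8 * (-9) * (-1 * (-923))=8307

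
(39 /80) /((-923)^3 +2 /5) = -39 /62906437328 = -0.00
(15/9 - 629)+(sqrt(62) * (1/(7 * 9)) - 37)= -1993/3+sqrt(62)/63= -664.21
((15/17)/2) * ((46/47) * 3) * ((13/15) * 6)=5382/799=6.74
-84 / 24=-7 / 2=-3.50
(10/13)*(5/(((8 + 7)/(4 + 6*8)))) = 40/3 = 13.33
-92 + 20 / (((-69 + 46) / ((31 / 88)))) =-46707 / 506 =-92.31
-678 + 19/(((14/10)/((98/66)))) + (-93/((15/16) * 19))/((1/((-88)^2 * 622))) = -78842920979/3135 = -25149257.09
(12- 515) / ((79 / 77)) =-38731 / 79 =-490.27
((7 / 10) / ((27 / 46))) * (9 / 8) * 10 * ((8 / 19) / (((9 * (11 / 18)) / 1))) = 644 / 627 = 1.03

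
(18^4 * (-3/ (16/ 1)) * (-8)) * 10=1574640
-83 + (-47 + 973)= 843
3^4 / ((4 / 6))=243 / 2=121.50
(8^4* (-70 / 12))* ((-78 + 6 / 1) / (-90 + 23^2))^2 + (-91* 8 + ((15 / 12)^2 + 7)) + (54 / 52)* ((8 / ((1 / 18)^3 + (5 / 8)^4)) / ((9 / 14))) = -23359543794051219 / 18284693185616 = -1277.55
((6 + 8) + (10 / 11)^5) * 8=18837712 / 161051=116.97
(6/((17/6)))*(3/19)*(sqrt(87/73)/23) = 108*sqrt(6351)/542317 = 0.02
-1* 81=-81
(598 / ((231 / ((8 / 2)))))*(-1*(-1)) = 10.35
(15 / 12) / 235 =0.01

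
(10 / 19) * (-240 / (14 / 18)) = -162.41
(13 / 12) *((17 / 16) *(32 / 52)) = 17 / 24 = 0.71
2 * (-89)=-178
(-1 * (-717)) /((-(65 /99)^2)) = -7027317 /4225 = -1663.27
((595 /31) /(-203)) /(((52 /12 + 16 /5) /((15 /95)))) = -3825 /1930153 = -0.00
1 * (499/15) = 33.27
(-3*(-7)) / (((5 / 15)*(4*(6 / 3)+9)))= 63 / 17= 3.71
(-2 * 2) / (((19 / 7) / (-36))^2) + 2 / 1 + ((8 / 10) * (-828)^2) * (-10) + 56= -1980199670 / 361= -5485317.65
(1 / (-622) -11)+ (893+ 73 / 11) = 888.63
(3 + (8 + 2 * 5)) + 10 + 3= 34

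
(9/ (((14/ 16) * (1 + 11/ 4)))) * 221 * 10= 42432/ 7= 6061.71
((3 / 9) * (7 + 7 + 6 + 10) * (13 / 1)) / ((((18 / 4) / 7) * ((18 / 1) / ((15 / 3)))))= 4550 / 81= 56.17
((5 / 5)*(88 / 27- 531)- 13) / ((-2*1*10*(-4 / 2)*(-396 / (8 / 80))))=73 / 21384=0.00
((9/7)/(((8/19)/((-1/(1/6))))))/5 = -513/140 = -3.66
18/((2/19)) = 171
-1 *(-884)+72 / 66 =9736 / 11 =885.09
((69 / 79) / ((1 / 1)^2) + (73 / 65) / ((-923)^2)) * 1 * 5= 3820907332 / 874931083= 4.37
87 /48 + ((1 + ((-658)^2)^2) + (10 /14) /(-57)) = 187457825298.80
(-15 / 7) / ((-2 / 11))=165 / 14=11.79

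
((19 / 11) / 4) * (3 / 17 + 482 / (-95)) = -719 / 340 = -2.11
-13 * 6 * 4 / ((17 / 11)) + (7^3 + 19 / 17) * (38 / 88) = -19929 / 374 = -53.29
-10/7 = -1.43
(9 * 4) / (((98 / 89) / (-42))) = -9612 / 7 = -1373.14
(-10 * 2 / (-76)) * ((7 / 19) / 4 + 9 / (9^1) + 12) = 4975 / 1444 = 3.45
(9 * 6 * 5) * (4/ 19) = 1080/ 19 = 56.84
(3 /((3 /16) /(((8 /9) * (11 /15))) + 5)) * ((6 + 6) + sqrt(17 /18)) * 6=44.16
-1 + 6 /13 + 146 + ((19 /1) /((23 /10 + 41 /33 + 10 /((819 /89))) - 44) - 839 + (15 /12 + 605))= -87.77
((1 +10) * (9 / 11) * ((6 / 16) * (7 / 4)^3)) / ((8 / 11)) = 101871 / 4096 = 24.87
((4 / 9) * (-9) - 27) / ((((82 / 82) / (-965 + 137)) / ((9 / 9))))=25668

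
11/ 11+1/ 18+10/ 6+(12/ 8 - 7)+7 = 38/ 9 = 4.22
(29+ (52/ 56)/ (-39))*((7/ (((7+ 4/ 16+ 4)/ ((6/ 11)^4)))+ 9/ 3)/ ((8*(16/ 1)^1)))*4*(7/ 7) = 90726133/ 32795840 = 2.77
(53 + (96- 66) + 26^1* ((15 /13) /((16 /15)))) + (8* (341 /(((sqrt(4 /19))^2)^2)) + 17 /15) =7399531 /120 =61662.76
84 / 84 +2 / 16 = 9 / 8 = 1.12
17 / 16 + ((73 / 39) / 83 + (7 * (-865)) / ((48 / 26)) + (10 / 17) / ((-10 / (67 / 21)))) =-3278.89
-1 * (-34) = 34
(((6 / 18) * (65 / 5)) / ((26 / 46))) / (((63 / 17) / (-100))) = -39100 / 189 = -206.88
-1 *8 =-8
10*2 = 20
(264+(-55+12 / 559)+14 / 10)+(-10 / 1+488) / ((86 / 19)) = 883293 / 2795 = 316.03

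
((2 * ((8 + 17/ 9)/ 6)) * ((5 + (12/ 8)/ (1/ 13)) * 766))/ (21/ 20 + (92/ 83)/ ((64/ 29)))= 11090546320/ 278289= 39852.62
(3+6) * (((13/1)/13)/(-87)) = -3/29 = -0.10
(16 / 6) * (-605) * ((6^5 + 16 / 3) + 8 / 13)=-1468920640 / 117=-12554877.26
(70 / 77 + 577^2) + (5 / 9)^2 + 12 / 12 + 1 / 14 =4152984901 / 12474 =332931.29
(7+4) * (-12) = -132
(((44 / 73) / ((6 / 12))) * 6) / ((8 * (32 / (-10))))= -165 / 584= -0.28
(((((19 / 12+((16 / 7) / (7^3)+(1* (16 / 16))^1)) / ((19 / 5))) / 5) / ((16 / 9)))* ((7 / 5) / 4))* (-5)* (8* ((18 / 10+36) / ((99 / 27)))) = -18133389 / 1638560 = -11.07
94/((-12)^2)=47/72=0.65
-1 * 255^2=-65025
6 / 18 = 1 / 3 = 0.33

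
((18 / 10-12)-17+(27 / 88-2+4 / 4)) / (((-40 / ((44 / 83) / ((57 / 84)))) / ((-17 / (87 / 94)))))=-22880963 / 2286650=-10.01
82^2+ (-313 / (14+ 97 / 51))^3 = -480989182103 / 533411731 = -901.72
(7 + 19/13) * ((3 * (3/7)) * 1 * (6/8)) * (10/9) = 825/91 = 9.07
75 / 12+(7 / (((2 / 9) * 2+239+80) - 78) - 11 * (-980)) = 93754337 / 8692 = 10786.28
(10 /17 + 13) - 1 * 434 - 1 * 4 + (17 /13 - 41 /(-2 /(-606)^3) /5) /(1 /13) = -1008240229618 /85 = -11861649760.21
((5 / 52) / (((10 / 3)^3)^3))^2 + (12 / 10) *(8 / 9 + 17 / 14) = 5732480000008135830269 / 2271360000000000000000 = 2.52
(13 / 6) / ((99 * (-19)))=-13 / 11286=-0.00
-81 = -81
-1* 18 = -18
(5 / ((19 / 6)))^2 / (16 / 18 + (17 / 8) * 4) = 16200 / 61009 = 0.27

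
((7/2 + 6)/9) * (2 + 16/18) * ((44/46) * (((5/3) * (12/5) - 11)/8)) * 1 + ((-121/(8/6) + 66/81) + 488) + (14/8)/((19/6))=28039043/70794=396.07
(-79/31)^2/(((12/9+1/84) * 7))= 74892/108593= 0.69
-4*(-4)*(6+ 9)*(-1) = -240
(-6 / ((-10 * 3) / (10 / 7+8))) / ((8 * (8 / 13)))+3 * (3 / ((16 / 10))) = 6729 / 1120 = 6.01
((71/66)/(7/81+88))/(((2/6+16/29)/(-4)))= -333558/6043345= -0.06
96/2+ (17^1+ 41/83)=5436/83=65.49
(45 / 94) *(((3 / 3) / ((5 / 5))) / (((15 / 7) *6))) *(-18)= -63 / 94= -0.67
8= 8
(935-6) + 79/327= 929.24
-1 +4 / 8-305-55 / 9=-5609 / 18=-311.61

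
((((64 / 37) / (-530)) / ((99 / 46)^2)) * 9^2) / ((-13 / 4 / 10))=541696 / 3084653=0.18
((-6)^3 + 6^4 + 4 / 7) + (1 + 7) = 7620 / 7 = 1088.57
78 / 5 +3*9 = 213 / 5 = 42.60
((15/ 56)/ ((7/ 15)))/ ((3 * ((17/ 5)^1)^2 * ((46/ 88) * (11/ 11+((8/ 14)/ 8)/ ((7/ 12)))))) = 375/ 13294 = 0.03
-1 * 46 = -46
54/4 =27/2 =13.50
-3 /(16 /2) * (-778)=1167 /4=291.75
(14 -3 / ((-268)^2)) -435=-30237907 / 71824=-421.00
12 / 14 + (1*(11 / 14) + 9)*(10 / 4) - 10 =429 / 28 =15.32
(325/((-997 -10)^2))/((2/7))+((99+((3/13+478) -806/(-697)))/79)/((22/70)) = 372025459877855/15969261904882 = 23.30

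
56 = 56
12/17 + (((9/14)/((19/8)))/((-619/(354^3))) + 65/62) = -1683114344993/86772658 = -19396.83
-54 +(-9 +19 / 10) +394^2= 1551749 / 10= 155174.90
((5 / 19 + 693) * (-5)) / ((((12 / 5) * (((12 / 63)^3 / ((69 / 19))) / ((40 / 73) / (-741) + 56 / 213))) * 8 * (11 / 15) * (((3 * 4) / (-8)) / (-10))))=-836003626408125 / 3697220488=-226116.79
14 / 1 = 14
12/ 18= 2/ 3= 0.67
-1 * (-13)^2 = -169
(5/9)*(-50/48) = -125/216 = -0.58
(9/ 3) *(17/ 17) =3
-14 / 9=-1.56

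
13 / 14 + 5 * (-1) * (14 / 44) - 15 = -1206 / 77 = -15.66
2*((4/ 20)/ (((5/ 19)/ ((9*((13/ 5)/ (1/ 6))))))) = 26676/ 125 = 213.41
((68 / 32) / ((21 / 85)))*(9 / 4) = 4335 / 224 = 19.35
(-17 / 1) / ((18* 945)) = -17 / 17010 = -0.00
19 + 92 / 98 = 977 / 49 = 19.94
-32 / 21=-1.52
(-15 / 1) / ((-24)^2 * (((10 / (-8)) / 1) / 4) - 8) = 15 / 188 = 0.08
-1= -1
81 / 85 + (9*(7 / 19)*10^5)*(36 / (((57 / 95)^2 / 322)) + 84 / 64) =17243802845289 / 1615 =10677277303.58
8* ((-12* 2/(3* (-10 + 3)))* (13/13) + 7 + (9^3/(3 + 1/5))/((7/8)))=2148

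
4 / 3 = 1.33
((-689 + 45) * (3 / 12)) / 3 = -161 / 3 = -53.67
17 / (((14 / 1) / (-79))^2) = 106097 / 196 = 541.31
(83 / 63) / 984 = 83 / 61992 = 0.00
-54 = -54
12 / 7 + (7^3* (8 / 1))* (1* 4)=76844 / 7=10977.71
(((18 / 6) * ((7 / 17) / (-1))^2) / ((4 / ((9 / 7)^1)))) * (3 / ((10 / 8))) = 567 / 1445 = 0.39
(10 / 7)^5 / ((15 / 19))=380000 / 50421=7.54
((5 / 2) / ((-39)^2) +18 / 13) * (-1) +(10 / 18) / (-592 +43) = -2316823 / 1670058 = -1.39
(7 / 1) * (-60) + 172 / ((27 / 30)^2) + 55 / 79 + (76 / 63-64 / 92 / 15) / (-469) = -499998257369 / 2415910455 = -206.96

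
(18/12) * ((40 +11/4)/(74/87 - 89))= -0.73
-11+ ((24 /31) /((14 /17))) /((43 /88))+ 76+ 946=9451593 /9331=1012.92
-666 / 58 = -333 / 29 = -11.48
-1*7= -7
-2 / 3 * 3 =-2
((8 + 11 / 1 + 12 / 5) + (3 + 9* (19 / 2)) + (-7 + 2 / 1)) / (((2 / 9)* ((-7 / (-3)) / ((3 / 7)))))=84969 / 980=86.70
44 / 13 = 3.38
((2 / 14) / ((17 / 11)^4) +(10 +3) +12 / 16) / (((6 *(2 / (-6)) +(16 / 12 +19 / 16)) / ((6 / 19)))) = 2319418728 / 277707325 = 8.35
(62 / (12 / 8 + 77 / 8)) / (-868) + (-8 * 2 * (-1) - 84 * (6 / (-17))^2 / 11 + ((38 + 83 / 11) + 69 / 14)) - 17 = 192174963 / 3961034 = 48.52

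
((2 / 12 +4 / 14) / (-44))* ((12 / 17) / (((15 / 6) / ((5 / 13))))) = -19 / 17017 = -0.00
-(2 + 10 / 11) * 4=-128 / 11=-11.64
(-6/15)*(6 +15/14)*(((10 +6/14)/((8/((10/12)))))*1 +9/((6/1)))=-28677/3920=-7.32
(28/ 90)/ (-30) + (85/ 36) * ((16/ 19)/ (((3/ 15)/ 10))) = 1274867/ 12825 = 99.40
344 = 344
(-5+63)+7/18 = 1051/18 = 58.39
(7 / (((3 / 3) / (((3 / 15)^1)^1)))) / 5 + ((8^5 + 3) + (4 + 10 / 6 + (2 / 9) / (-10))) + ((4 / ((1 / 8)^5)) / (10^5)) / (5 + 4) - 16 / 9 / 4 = 921842596 / 28125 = 32776.63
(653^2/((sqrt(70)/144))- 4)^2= 1885157818593968/35- 245611584*sqrt(70)/35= 53861593247429.26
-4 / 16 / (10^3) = -1 / 4000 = -0.00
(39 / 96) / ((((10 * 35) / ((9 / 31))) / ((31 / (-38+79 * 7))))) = 117 / 5768000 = 0.00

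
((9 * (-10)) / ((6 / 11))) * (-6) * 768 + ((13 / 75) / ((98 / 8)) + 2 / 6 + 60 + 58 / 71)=198402455317 / 260925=760381.16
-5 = -5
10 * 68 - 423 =257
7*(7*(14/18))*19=6517/9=724.11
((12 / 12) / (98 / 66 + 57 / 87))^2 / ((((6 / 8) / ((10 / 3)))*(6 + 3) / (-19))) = -9667295 / 4718592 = -2.05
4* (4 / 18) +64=584 / 9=64.89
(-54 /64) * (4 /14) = -27 /112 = -0.24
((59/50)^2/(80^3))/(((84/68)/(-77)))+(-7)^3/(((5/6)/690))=-1090575360650947/3840000000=-284004.00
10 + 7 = 17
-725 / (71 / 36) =-26100 / 71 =-367.61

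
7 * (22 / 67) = 154 / 67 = 2.30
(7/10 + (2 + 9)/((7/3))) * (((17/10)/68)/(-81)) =-379/226800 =-0.00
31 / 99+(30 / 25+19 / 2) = 10903 / 990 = 11.01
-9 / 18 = -1 / 2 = -0.50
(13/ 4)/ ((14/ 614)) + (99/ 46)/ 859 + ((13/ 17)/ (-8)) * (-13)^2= 2377110579/ 18808664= 126.38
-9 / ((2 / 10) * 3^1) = -15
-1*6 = -6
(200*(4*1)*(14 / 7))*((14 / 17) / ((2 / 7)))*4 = 313600 / 17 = 18447.06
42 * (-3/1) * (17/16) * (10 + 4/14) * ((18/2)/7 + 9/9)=-22032/7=-3147.43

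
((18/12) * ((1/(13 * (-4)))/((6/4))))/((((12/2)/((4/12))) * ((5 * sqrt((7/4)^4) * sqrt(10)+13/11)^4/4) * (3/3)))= -158739623788473961750528/203002288595980662687915137986917+375850901869354024960 * sqrt(10)/15615560661229281745224241383609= -0.00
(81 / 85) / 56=81 / 4760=0.02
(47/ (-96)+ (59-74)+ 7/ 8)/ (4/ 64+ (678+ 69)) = -1403/ 71718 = -0.02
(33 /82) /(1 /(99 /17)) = 2.34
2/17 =0.12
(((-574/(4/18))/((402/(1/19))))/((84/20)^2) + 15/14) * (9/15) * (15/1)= 84390/8911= 9.47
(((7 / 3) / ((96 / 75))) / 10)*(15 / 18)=175 / 1152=0.15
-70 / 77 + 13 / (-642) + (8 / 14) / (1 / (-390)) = -11062661 / 49434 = -223.79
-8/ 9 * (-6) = 16/ 3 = 5.33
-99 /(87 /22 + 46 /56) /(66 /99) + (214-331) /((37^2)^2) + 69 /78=-2165325756937 /71679161606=-30.21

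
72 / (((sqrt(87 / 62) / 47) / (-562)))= -633936 * sqrt(5394) / 29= -1605472.56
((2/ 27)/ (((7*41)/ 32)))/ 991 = 64/ 7679259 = 0.00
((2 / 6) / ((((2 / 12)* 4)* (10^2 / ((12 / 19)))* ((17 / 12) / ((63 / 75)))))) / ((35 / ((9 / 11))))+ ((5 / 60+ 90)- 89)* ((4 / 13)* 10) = 111032708 / 33309375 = 3.33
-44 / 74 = -22 / 37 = -0.59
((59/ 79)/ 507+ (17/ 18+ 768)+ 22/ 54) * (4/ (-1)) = -1109336714/ 360477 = -3077.41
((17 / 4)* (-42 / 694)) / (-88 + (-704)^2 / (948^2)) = 0.00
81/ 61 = 1.33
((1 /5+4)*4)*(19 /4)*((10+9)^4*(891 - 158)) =38114591907 /5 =7622918381.40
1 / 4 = 0.25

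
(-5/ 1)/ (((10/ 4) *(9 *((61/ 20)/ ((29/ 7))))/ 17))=-19720/ 3843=-5.13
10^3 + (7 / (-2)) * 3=1979 / 2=989.50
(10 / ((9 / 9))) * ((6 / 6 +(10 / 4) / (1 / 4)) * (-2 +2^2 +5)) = 770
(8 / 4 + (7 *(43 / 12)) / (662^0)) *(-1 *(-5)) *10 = 8125 / 6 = 1354.17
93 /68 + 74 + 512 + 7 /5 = 200181 /340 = 588.77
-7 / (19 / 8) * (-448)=25088 / 19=1320.42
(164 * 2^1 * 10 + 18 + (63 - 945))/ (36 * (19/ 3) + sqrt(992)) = 34428/ 3187 - 604 * sqrt(62)/ 3187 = 9.31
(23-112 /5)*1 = 3 /5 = 0.60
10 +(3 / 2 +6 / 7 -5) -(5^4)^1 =-8647 / 14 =-617.64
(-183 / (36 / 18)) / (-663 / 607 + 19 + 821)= -37027 / 339478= -0.11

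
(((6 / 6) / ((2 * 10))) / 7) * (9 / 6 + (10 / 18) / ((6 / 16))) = 23 / 1080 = 0.02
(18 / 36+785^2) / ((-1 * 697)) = -1232451 / 1394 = -884.11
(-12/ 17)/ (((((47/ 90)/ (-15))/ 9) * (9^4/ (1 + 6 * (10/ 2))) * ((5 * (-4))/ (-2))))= 0.09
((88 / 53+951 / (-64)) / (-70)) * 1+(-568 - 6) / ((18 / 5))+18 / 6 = -333912581 / 2136960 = -156.26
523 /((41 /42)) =535.76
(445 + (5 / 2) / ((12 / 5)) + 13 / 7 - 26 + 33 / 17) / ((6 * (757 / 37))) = 44788019 / 12971952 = 3.45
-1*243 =-243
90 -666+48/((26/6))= -564.92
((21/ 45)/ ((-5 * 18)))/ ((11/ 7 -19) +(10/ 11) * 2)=539/ 1622700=0.00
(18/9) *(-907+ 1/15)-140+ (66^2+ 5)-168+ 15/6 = 67249/30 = 2241.63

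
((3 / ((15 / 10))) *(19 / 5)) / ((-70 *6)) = -19 / 1050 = -0.02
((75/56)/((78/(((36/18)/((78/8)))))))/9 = 0.00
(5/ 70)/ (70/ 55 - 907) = -11/ 139482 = -0.00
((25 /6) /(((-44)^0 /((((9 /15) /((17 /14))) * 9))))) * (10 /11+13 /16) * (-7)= -668115 /2992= -223.30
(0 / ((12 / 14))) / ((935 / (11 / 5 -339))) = 0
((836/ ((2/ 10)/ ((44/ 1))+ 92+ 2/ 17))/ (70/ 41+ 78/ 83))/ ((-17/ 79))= -3090281315/ 193974331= -15.93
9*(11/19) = 99/19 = 5.21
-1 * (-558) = 558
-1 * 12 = -12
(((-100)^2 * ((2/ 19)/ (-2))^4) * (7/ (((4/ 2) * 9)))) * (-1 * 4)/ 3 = -140000/ 3518667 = -0.04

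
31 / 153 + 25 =3856 / 153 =25.20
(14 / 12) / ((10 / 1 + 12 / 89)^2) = 55447 / 4881624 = 0.01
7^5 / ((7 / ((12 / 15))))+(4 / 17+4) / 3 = 163388 / 85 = 1922.21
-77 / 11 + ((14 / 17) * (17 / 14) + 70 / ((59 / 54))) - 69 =-10.93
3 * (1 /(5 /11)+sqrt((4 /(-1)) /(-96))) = sqrt(6) /4+33 /5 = 7.21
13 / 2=6.50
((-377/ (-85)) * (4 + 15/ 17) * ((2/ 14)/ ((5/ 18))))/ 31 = 563238/ 1567825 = 0.36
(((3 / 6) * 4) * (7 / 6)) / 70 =1 / 30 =0.03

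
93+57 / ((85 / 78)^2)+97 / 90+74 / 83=142.97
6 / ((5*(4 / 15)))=9 / 2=4.50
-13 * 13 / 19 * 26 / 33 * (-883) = 3879902 / 627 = 6188.04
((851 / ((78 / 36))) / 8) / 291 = 851 / 5044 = 0.17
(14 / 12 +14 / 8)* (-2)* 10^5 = -1750000 / 3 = -583333.33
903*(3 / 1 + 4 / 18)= 2909.67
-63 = -63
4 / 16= 1 / 4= 0.25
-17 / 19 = -0.89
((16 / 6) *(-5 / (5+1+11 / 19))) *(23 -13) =-20.27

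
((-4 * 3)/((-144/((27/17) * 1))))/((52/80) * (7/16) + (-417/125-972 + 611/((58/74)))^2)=630750000/182676424503829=0.00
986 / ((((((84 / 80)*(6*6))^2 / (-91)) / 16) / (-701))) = 3594167200 / 5103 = 704324.36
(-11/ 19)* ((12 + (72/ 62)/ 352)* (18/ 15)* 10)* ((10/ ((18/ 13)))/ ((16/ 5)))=-3547375/ 18848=-188.21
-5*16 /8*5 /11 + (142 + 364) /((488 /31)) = 74073 /2684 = 27.60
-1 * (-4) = 4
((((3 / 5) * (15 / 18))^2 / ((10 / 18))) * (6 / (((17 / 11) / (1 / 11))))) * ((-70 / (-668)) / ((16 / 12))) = 567 / 45424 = 0.01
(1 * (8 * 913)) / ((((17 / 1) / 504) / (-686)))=-2525314176 / 17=-148547892.71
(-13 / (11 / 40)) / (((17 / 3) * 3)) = -520 / 187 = -2.78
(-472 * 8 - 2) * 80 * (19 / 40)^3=-12956651 / 400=-32391.63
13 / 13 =1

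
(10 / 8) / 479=5 / 1916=0.00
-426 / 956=-213 / 478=-0.45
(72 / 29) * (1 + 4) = 360 / 29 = 12.41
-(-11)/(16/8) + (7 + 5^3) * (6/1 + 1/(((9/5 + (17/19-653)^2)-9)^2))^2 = 137600054488288854787320627901927723835/28922765000112557920856568799346688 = 4757.50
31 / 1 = 31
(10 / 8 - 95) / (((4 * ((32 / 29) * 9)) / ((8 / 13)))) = -1.45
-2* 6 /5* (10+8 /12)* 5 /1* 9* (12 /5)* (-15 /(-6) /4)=-1728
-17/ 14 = -1.21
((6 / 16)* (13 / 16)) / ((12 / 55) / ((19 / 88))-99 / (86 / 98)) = -53105 / 19486592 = -0.00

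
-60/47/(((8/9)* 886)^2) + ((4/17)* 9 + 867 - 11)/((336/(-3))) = -76888808863/10035388864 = -7.66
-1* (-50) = 50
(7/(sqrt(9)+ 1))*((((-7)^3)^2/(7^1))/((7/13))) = 218491/4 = 54622.75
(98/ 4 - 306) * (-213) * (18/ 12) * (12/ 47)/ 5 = 1079271/ 235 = 4592.64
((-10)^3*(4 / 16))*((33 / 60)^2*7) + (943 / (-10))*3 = -32491 / 40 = -812.28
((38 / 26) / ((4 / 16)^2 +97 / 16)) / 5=152 / 3185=0.05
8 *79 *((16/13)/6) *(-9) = -15168/13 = -1166.77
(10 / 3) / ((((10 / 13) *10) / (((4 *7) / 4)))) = 91 / 30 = 3.03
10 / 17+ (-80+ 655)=9785 / 17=575.59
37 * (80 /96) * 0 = 0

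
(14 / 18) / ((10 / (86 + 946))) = 1204 / 15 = 80.27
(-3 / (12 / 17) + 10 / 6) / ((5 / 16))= -124 / 15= -8.27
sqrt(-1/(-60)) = sqrt(15)/30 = 0.13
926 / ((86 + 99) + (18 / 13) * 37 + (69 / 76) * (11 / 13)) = 914888 / 234155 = 3.91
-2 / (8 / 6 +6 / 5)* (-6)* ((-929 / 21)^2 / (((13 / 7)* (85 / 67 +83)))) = 289118735 / 4880967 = 59.23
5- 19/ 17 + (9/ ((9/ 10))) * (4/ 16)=217/ 34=6.38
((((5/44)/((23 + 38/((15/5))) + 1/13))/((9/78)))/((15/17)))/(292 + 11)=169/1639836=0.00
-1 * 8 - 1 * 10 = -18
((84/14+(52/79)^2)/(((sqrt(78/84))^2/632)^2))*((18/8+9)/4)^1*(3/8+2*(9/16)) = 2124738000/169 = 12572414.20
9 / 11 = 0.82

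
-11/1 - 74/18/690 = -68347/6210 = -11.01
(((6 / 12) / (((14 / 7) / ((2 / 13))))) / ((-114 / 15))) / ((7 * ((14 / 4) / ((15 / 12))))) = -25 / 96824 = -0.00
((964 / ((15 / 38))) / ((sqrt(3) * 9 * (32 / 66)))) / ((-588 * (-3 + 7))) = -50369 * sqrt(3) / 635040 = -0.14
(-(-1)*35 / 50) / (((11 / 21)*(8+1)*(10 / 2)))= 49 / 1650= 0.03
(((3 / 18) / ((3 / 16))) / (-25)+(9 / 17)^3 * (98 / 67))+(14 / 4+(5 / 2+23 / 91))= 43365255737 / 6739776225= 6.43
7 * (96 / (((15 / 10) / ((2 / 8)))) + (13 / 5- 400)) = -13349 / 5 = -2669.80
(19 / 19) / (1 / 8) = 8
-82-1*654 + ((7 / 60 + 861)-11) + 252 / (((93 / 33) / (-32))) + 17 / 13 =-66398159 / 24180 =-2745.99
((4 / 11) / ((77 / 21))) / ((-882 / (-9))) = 6 / 5929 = 0.00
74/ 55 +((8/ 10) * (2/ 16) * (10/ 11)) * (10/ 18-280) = -11909/ 495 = -24.06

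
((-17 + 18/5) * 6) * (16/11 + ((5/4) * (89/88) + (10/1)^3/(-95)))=954147/1520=627.73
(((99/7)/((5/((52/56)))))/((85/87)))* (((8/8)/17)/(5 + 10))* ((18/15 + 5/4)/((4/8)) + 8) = 0.14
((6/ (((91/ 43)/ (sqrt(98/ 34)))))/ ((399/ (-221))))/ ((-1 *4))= 43 *sqrt(17)/ 266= 0.67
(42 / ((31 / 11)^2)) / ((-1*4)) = -2541 / 1922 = -1.32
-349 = -349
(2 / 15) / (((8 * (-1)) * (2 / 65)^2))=-845 / 48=-17.60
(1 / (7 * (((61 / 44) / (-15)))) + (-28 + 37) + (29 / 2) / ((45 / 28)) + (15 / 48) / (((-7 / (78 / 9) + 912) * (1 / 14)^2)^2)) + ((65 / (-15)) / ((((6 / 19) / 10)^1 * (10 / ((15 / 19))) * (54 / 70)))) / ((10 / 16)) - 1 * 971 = -10536394250050408 / 10784677787415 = -976.98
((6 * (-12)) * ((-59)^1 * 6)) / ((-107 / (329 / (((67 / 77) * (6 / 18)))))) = -1937062512 / 7169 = -270199.82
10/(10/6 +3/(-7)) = 8.08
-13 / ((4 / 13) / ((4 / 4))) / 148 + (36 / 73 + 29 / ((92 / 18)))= 5846113 / 993968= 5.88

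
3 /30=1 /10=0.10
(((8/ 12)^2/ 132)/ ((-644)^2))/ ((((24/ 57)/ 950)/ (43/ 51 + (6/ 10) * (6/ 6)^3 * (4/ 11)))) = 0.00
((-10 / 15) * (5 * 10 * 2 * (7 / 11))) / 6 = -700 / 99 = -7.07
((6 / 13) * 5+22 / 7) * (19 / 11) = 9424 / 1001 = 9.41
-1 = -1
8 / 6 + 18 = 58 / 3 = 19.33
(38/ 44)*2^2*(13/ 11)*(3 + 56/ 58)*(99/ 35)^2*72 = 66263184/ 7105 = 9326.28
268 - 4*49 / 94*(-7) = 13282 / 47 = 282.60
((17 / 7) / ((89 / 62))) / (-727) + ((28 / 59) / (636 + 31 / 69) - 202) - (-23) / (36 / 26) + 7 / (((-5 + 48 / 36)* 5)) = -185.77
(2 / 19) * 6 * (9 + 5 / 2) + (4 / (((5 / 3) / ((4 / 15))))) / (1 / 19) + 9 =13501 / 475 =28.42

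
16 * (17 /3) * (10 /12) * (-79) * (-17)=913240 /9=101471.11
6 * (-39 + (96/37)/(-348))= -251130/1073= -234.04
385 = 385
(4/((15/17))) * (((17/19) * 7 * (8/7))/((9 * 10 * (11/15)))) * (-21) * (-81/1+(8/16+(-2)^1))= 16184/19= 851.79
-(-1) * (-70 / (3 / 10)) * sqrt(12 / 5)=-280 * sqrt(15) / 3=-361.48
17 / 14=1.21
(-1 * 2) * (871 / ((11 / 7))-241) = -6892 / 11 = -626.55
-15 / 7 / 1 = -15 / 7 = -2.14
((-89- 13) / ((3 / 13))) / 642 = -221 / 321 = -0.69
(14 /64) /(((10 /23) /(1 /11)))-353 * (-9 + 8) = 1242721 /3520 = 353.05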